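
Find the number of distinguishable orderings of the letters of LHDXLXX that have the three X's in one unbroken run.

Treat the 3 copies of X as a single block. The multiset to arrange is then {XXX, D, H, L, L}, 5 items in all.
That gives (5)!/(2!) = 60 arrangements.

60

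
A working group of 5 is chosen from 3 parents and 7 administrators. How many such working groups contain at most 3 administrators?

126

Split by how many administrators are chosen (0 through 3).
Sum: C(7,0)·C(3,5) + C(7,1)·C(3,4) + C(7,2)·C(3,3) + C(7,3)·C(3,2) = 0 + 0 + 21 + 105 = 126.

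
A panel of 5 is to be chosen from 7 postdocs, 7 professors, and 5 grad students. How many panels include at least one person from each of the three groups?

8085

With no constraint there are C(19,5) = 11628 possible selections.
Selections missing a whole group: no postdocs → C(12,5) = 792; no professors → C(12,5) = 792; no grad students → C(14,5) = 2002.
Add back selections omitting two groups (i.e. drawn from a single group): C(7,5) + C(7,5) + C(5,5) = 43.
By inclusion–exclusion: 11628 − 3586 + 43 = 8085.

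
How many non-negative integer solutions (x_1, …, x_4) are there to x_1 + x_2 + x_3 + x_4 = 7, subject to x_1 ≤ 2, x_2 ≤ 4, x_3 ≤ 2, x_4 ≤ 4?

34

By stars and bars, unrestricted non-negative solutions to x_1+…+x_4 = 7 number C(7+3,3) = 120.
Subtract solutions that violate a single cap (substitute x_i' = x_i − (cap_i+1)): x_1 ≥ 3 gives C(7,3) = 35; x_2 ≥ 5 gives C(5,3) = 10; x_3 ≥ 3 gives C(7,3) = 35; x_4 ≥ 5 gives C(5,3) = 10. Together 90.
Add back pairs where two caps are both exceeded: 0 + 4 + 0 + 0 + 0 + 0 = 4.
By inclusion–exclusion the count is 120 − 90 + 4 = 34.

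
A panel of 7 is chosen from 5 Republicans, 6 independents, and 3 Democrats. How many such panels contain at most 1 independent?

Split by how many independents are chosen (0 through 1).
Sum: C(6,0)·C(8,7) + C(6,1)·C(8,6) = 8 + 168 = 176.

176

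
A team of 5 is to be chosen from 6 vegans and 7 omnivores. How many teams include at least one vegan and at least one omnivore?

Unrestricted: C(13,5) = 1287 ways to pick any 5 of the 13.
Subtract selections that omit an entire group: no vegans → C(7,5) = 21; no omnivores → C(6,5) = 6.
Both groups omitted at once is impossible, so 1287 − 27 = 1260.

1260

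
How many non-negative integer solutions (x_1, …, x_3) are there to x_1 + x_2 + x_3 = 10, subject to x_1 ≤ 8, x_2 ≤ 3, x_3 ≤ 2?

9

By stars and bars, unrestricted non-negative solutions to x_1+…+x_3 = 10 number C(10+2,2) = 66.
Subtract solutions that violate a single cap (substitute x_i' = x_i − (cap_i+1)): x_1 ≥ 9 gives C(3,2) = 3; x_2 ≥ 4 gives C(8,2) = 28; x_3 ≥ 3 gives C(9,2) = 36. Together 67.
Add back pairs where two caps are both exceeded: 0 + 0 + 10 = 10.
By inclusion–exclusion the count is 66 − 67 + 10 = 9.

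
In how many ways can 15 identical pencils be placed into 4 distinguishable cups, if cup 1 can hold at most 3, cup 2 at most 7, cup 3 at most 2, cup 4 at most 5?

10

Without the upper bounds there are C(18,3) = 816 ways to split 15 among 4 cups.
Subtract solutions that violate a single cap (substitute x_i' = x_i − (cap_i+1)): x_1 ≥ 4 gives C(14,3) = 364; x_2 ≥ 8 gives C(10,3) = 120; x_3 ≥ 3 gives C(15,3) = 455; x_4 ≥ 6 gives C(12,3) = 220. Together 1159.
Add back pairs where two caps are both exceeded: 20 + 165 + 56 + 35 + 4 + 84 = 364.
Subtract triples: 1 + 0 + 10 + 0 = 11.
By inclusion–exclusion the count is 816 − 1159 + 364 − 11 = 10.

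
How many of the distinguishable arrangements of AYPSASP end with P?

180

Fix P in the last position and arrange the remaining 6 letters.
Those 6 letters have A appearing twice and S appearing twice, giving (6)!/(2!·2!) = 180.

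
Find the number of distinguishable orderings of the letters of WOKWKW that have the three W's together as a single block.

12

Treat the 3 copies of W as a single block. The multiset to arrange is then {WWW, K, K, O}, 4 items in all.
That gives (4)!/(2!) = 12 arrangements.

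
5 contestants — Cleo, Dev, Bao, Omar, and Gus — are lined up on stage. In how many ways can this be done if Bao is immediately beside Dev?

Place the 3 others and the Bao-Dev pair as 4 objects in a line; the pair has 2 internal arrangements.
So the count is 2·(4)! = 48.

48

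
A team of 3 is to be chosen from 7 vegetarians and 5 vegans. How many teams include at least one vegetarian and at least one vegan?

Total 3-person selections from all 12: C(12,3) = 220.
Selections missing a whole group: no vegetarians → C(5,3) = 10; no vegans → C(7,3) = 35.
Both groups omitted at once is impossible, so 220 − 45 = 175.

175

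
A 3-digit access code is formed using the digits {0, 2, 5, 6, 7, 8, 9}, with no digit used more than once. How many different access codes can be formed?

210

This is a permutation of 3 out of 7: P(7,3) = 7!/4!.
7 × 6 × 5 = 210.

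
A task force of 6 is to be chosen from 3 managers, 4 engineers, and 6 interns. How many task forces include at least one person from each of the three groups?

Unrestricted: C(13,6) = 1716 ways to pick any 6 of the 13.
Subtract selections that omit an entire group: no managers → C(10,6) = 210; no engineers → C(9,6) = 84; no interns → C(7,6) = 7.
Add back selections omitting two groups (i.e. drawn from a single group): C(3,6) + C(4,6) + C(6,6) = 1.
By inclusion–exclusion: 1716 − 301 + 1 = 1416.

1416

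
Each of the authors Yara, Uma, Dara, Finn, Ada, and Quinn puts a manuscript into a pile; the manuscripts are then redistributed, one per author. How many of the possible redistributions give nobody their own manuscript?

This is the derangement count D_6: permutations of 6 items with no fixed point.
By inclusion–exclusion this is Σ_{j=0}^{6} (−1)^j C(6,j)·(6−j)!.
Computing: 720 − 720 + 360 − 120 + 30 − 6 + 1 = 265.

265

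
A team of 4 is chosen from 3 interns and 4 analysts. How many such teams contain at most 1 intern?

13

Split by how many interns are chosen (0 through 1).
Sum: C(3,0)·C(4,4) + C(3,1)·C(4,3) = 1 + 12 = 13.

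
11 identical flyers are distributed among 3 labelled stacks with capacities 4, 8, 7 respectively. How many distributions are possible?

34

Without the upper bounds there are C(13,2) = 78 ways to split 11 among 3 stacks.
Subtract solutions that violate a single cap (substitute x_i' = x_i − (cap_i+1)): x_1 ≥ 5 gives C(8,2) = 28; x_2 ≥ 9 gives C(4,2) = 6; x_3 ≥ 8 gives C(5,2) = 10. Together 44.
No two caps can be exceeded simultaneously, so the pair terms are all 0.
By inclusion–exclusion the count is 78 − 44 + 0 = 34.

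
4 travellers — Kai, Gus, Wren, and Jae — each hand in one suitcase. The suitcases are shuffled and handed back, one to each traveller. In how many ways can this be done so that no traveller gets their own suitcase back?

9

Let Aᵢ be the assignments in which traveller i gets their own suitcase. We want the size of the complement of A₁∪…∪A_4.
By inclusion–exclusion this is Σ_{j=0}^{4} (−1)^j C(4,j)·(4−j)!.
Computing: 24 − 24 + 12 − 4 + 1 = 9.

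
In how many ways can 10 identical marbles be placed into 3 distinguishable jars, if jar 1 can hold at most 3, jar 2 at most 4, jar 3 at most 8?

17

Ignoring the caps, the number of non-negative solutions to x_1+…+x_3 = 10 is C(12,2) = 66.
Subtract solutions that violate a single cap (substitute x_i' = x_i − (cap_i+1)): x_1 ≥ 4 gives C(8,2) = 28; x_2 ≥ 5 gives C(7,2) = 21; x_3 ≥ 9 gives C(3,2) = 3. Together 52.
Add back pairs where two caps are both exceeded: 3 + 0 + 0 = 3.
By inclusion–exclusion the count is 66 − 52 + 3 = 17.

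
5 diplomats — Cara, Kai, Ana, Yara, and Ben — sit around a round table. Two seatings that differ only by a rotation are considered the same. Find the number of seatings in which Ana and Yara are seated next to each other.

Treat {Ana, Yara} as one unit (2 internal orders) and seat the resulting 4 units around the table: (3)! circular arrangements.
So 2 × (3)! = 2 × 6 = 12.

12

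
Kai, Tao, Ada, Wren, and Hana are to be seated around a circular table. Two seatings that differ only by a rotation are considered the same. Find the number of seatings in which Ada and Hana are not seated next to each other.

Without the restriction there are (4)! = 24 seatings.
Those with Ada next to Hana: fuse the pair into one unit and seat 4 units around a circle — 2·(3)! = 12.
Subtracting, 24 − 12 = 12.

12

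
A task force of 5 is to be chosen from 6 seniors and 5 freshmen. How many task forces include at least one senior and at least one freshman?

Total 5-person selections from all 11: C(11,5) = 462.
Selections missing a whole group: no seniors → C(5,5) = 1; no freshmen → C(6,5) = 6.
Both groups omitted at once is impossible, so 462 − 7 = 455.

455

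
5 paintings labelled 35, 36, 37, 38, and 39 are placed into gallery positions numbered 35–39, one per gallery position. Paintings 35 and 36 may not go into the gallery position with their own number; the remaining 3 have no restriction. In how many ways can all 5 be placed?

Let Aᵢ (for i ∈ {35, 36}) be the placements that put painting i in its forbidden gallery position. Any j of these fix j positions, leaving (5−j)! ways to fill the rest, and there are C(2,j) ways to pick which j.
By inclusion–exclusion, the number of valid placements is Σ_{j=0}^{2} (−1)^j C(2,j)·(5−j)!.
Computing: 120 − 48 + 6 = 78.

78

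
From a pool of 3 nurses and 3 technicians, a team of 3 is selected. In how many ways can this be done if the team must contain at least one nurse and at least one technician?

18

Unrestricted: C(6,3) = 20 ways to pick any 3 of the 6.
Selections missing a whole group: no nurses → C(3,3) = 1; no technicians → C(3,3) = 1.
Both groups omitted at once is impossible, so 20 − 2 = 18.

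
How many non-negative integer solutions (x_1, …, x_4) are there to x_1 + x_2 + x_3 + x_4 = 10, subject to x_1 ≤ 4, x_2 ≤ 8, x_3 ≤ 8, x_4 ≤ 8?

By stars and bars, unrestricted non-negative solutions to x_1+…+x_4 = 10 number C(10+3,3) = 286.
Subtract solutions that violate a single cap (substitute x_i' = x_i − (cap_i+1)): x_1 ≥ 5 gives C(8,3) = 56; x_2 ≥ 9 gives C(4,3) = 4; x_3 ≥ 9 gives C(4,3) = 4; x_4 ≥ 9 gives C(4,3) = 4. Together 68.
No two caps can be exceeded simultaneously, so the pair terms are all 0.
By inclusion–exclusion the count is 286 − 68 + 0 = 218.

218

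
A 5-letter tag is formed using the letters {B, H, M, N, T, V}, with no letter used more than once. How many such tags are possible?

With no repetition, fill the 5 letters in order: 6 choices, then 5, down to 2.
That product is 6 × 5 × 4 × 3 × 2 = 720.

720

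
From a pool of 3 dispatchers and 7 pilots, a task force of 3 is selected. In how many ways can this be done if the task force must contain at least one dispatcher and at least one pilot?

Unrestricted: C(10,3) = 120 ways to pick any 3 of the 10.
Subtract selections that omit an entire group: no dispatchers → C(7,3) = 35; no pilots → C(3,3) = 1.
Both groups omitted at once is impossible, so 120 − 36 = 84.

84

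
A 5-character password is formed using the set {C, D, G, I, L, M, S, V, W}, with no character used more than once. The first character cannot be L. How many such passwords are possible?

The first character has 9−1 = 8 choices (anything except L).
The remaining 4 characters are filled from the other 8 symbols without repetition: 8 × 7 × 6 × 5 = 1680.
Total: 8 × 1680 = 13440.

13440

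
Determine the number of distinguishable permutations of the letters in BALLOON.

1260

BALLOON has 7 letters with L appearing twice and O appearing twice.
Dividing 7! = 5040 by 2!·2! = 4 for the repeated letters gives 1260.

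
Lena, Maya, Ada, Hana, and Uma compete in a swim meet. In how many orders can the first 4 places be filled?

120

This is an ordered selection of 4 from 5: P(5,4).
That gives 5 × 4 × 3 × 2 = 120.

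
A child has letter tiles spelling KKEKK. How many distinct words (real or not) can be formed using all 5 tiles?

5

KKEKK has 5 letters with K appearing 4 times.
Dividing 5! = 120 by 4! = 24 for the repeated letters gives 5.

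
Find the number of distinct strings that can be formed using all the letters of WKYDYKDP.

WKYDYKDP has 8 letters with D appearing twice, K appearing twice, and Y appearing twice.
Dividing 8! = 40320 by 2!·2!·2! = 8 for the repeated letters gives 5040.

5040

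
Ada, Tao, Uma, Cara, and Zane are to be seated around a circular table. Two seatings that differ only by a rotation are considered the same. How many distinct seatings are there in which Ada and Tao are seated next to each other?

Treat {Ada, Tao} as one unit (2 internal orders) and seat the resulting 4 units around the table: (3)! circular arrangements.
So 2 × (3)! = 2 × 6 = 12.

12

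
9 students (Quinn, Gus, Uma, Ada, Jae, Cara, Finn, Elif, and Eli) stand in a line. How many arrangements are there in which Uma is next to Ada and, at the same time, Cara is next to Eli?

20160

Treat {Uma,Ada} as one block (2 orders) and {Cara,Eli} as another (2 orders).
That leaves 7 units to arrange: 2 × 2 × 7! = 4 × 5040 = 20160.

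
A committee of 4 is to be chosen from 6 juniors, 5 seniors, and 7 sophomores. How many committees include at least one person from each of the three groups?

Total 4-person selections from all 18: C(18,4) = 3060.
Subtract selections that omit an entire group: no juniors → C(12,4) = 495; no seniors → C(13,4) = 715; no sophomores → C(11,4) = 330.
Add back selections omitting two groups (i.e. drawn from a single group): C(6,4) + C(5,4) + C(7,4) = 55.
By inclusion–exclusion: 3060 − 1540 + 55 = 1575.

1575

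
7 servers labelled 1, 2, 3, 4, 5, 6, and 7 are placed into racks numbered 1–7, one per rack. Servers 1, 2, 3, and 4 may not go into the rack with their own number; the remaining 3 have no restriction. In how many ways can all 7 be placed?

Let Aᵢ (for 1 ≤ i ≤ 4) be the placements that put server i in its forbidden rack. Any j of these fix j positions, leaving (7−j)! ways to fill the rest, and there are C(4,j) ways to pick which j.
By inclusion–exclusion, the number of valid placements is Σ_{j=0}^{4} (−1)^j C(4,j)·(7−j)!.
Computing: 5040 − 2880 + 720 − 96 + 6 = 2790.

2790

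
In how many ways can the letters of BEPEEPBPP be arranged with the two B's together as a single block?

Treat the 2 copies of B as a single block. The multiset to arrange is then {BB, E, E, E, P, P, P, P}, 8 items in all.
That gives (8)!/(4!·3!) = 280 arrangements.

280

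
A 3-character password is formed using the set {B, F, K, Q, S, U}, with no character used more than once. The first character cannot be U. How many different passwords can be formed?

The first character has 6−1 = 5 choices (anything except U).
The remaining 2 characters are filled from the other 5 symbols without repetition: 5 × 4 = 20.
Total: 5 × 20 = 100.

100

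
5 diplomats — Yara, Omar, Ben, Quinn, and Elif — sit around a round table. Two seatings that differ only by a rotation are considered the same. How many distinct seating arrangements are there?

24

Fix one person's seat to break rotational symmetry; the remaining 4 people can be arranged in (4)! = 24 ways.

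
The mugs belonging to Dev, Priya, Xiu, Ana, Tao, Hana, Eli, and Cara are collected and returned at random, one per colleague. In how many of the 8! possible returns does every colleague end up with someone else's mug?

Let Aᵢ be the assignments in which colleague i gets their own mug. We want the size of the complement of A₁∪…∪A_8.
By inclusion–exclusion this is Σ_{j=0}^{8} (−1)^j C(8,j)·(8−j)!.
Computing: 40320 − 40320 + 20160 − 6720 + 1680 − 336 + 56 − 8 + 1 = 14833.

14833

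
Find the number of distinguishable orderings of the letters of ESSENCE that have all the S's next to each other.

Treat the 2 copies of S as a single block. The multiset to arrange is then {SS, C, E, E, E, N}, 6 items in all.
That gives (6)!/(3!) = 120 arrangements.

120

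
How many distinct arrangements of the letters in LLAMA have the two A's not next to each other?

Total arrangements of LLAMA: 5!/(2!·2!) = 30.
Arrangements with the A's together: treat AA as one letter, giving (4)!/(2!) = 12.
Hence 30 − 12 = 18.

18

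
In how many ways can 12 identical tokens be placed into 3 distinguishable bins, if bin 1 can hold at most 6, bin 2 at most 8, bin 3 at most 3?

By stars and bars, unrestricted non-negative solutions to x_1+…+x_3 = 12 number C(12+2,2) = 91.
Subtract solutions that violate a single cap (substitute x_i' = x_i − (cap_i+1)): x_1 ≥ 7 gives C(7,2) = 21; x_2 ≥ 9 gives C(5,2) = 10; x_3 ≥ 4 gives C(10,2) = 45. Together 76.
Add back pairs where two caps are both exceeded: 0 + 3 + 0 = 3.
By inclusion–exclusion the count is 91 − 76 + 3 = 18.

18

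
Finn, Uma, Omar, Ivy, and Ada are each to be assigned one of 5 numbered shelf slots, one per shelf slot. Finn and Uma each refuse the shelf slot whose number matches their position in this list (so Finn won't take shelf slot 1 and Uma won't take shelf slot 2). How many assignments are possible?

Let Aᵢ (for i ∈ {1, 2}) be the placements that put person i in their forbidden shelf slot. Any j of these fix j positions, leaving (5−j)! ways to fill the rest, and there are C(2,j) ways to pick which j.
By inclusion–exclusion, the number of valid placements is Σ_{j=0}^{2} (−1)^j C(2,j)·(5−j)!.
Computing: 120 − 48 + 6 = 78.

78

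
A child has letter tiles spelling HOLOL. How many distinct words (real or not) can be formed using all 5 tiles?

30

HOLOL has 5 letters with L appearing twice and O appearing twice.
The number of distinct arrangements is 5!/(2!·2!) = 120/4 = 30.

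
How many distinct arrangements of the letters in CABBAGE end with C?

180

With the last slot taken by C, it remains to arrange the other 6 letters (ABBAGE).
Those 6 letters have A appearing twice and B appearing twice, giving (6)!/(2!·2!) = 180.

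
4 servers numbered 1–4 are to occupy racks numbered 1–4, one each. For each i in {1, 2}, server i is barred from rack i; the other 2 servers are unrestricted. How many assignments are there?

Let Aᵢ (for i ∈ {1, 2}) be the placements that put server i in its forbidden rack. Any j of these fix j positions, leaving (4−j)! ways to fill the rest, and there are C(2,j) ways to pick which j.
By inclusion–exclusion, the number of valid placements is Σ_{j=0}^{2} (−1)^j C(2,j)·(4−j)!.
Computing: 24 − 12 + 2 = 14.

14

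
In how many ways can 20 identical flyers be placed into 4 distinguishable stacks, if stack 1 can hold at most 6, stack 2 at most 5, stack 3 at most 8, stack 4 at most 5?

35

Ignoring the caps, the number of non-negative solutions to x_1+…+x_4 = 20 is C(23,3) = 1771.
Subtract solutions that violate a single cap (substitute x_i' = x_i − (cap_i+1)): x_1 ≥ 7 gives C(16,3) = 560; x_2 ≥ 6 gives C(17,3) = 680; x_3 ≥ 9 gives C(14,3) = 364; x_4 ≥ 6 gives C(17,3) = 680. Together 2284.
Add back pairs where two caps are both exceeded: 120 + 35 + 120 + 56 + 165 + 56 = 552.
Subtract triples: 0 + 4 + 0 + 0 = 4.
By inclusion–exclusion the count is 1771 − 2284 + 552 − 4 = 35.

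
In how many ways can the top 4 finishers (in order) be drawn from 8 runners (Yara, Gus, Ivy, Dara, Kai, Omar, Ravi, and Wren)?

This is an ordered selection of 4 from 8: P(8,4).
That gives 8 × 7 × 6 × 5 = 1680.

1680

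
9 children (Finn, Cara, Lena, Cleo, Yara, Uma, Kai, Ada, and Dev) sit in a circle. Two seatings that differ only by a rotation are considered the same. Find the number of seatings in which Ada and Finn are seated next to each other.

10080

Glue Ada and Finn into a block (2 internal orders). Seating 8 units around a circle gives (7)! arrangements.
So 2 × (7)! = 2 × 5040 = 10080.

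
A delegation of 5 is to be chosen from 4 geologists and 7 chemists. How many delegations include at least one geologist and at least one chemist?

Total 5-person selections from all 11: C(11,5) = 462.
Subtract selections that omit an entire group: no geologists → C(7,5) = 21; no chemists → C(4,5) = 0.
Both groups omitted at once is impossible, so 462 − 21 = 441.

441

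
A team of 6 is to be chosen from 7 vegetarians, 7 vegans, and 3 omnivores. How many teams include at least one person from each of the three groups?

Unrestricted: C(17,6) = 12376 ways to pick any 6 of the 17.
Subtract selections that omit an entire group: no vegetarians → C(10,6) = 210; no vegans → C(10,6) = 210; no omnivores → C(14,6) = 3003.
Add back selections omitting two groups (i.e. drawn from a single group): C(7,6) + C(7,6) + C(3,6) = 14.
By inclusion–exclusion: 12376 − 3423 + 14 = 8967.

8967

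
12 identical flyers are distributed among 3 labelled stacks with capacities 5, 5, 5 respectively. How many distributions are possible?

Without the upper bounds there are C(14,2) = 91 ways to split 12 among 3 stacks.
Subtract solutions that violate a single cap (substitute x_i' = x_i − (cap_i+1)): x_1 ≥ 6 gives C(8,2) = 28; x_2 ≥ 6 gives C(8,2) = 28; x_3 ≥ 6 gives C(8,2) = 28. Together 84.
Add back pairs where two caps are both exceeded: 1 + 1 + 1 = 3.
By inclusion–exclusion the count is 91 − 84 + 3 = 10.

10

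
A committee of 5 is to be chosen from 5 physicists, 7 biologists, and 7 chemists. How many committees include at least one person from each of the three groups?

8085

With no constraint there are C(19,5) = 11628 possible selections.
Subtract selections that omit an entire group: no physicists → C(14,5) = 2002; no biologists → C(12,5) = 792; no chemists → C(12,5) = 792.
Add back selections omitting two groups (i.e. drawn from a single group): C(5,5) + C(7,5) + C(7,5) = 43.
By inclusion–exclusion: 11628 − 3586 + 43 = 8085.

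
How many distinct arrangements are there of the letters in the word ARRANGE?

ARRANGE has 7 letters with A appearing twice and R appearing twice.
Dividing 7! = 5040 by 2!·2! = 4 for the repeated letters gives 1260.

1260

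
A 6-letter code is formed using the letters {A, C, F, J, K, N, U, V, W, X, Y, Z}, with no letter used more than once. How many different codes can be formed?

665280

Choose and order 6 of the 12 symbols: the first letter has 12 options, the next 11, and so on down to 7.
12 × 11 × 10 × 9 × 8 × 7 = 665280.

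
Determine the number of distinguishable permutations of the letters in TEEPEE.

30

The 6 letters of TEEPEE have repeats: E appearing 4 times.
The number of distinct arrangements is 6!/(4!) = 720/24 = 30.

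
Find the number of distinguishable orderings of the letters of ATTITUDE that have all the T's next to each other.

Treat the 3 copies of T as a single block. The multiset to arrange is then {TTT, A, D, E, I, U}, 6 items in all.
All 6 items are distinct, so there are (6)! = 720 arrangements.

720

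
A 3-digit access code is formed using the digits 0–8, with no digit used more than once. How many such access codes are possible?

Choose and order 3 of the 9 symbols: the first digit has 9 options, the next 8, then 7.
That product is 9 × 8 × 7 = 504.

504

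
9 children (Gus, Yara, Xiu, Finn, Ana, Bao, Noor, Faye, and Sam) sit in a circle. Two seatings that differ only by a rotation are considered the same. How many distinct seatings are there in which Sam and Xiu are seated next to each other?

10080

Treat {Sam, Xiu} as one unit (2 internal orders) and seat the resulting 8 units around the table: (7)! circular arrangements.
So 2 × (7)! = 2 × 5040 = 10080.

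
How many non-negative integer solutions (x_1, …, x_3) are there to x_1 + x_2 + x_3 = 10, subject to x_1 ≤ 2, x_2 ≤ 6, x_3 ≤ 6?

By stars and bars, unrestricted non-negative solutions to x_1+…+x_3 = 10 number C(10+2,2) = 66.
Subtract solutions that violate a single cap (substitute x_i' = x_i − (cap_i+1)): x_1 ≥ 3 gives C(9,2) = 36; x_2 ≥ 7 gives C(5,2) = 10; x_3 ≥ 7 gives C(5,2) = 10. Together 56.
Add back pairs where two caps are both exceeded: 1 + 1 + 0 = 2.
By inclusion–exclusion the count is 66 − 56 + 2 = 12.

12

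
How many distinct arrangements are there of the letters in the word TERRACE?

1260

Letter multiplicities in TERRACE: A×1, C×1, E×2, R×2, T×1.
The number of distinct arrangements is 7!/(2!·2!) = 5040/4 = 1260.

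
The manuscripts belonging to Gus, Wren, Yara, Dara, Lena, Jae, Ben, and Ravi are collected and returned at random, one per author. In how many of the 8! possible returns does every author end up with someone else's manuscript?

Count assignments avoiding every fixed point. For any j of the 8 authors fixed to their own manuscript, the other 8−j can be arranged in (8−j)! ways.
By inclusion–exclusion this is Σ_{j=0}^{8} (−1)^j C(8,j)·(8−j)!.
Computing: 40320 − 40320 + 20160 − 6720 + 1680 − 336 + 56 − 8 + 1 = 14833.

14833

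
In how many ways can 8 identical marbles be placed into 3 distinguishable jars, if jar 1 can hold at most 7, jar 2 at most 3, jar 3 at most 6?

26

By stars and bars, unrestricted non-negative solutions to x_1+…+x_3 = 8 number C(8+2,2) = 45.
Subtract solutions that violate a single cap (substitute x_i' = x_i − (cap_i+1)): x_1 ≥ 8 gives C(2,2) = 1; x_2 ≥ 4 gives C(6,2) = 15; x_3 ≥ 7 gives C(3,2) = 3. Together 19.
No two caps can be exceeded simultaneously, so the pair terms are all 0.
By inclusion–exclusion the count is 45 − 19 + 0 = 26.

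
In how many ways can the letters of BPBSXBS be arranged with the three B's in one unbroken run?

Treat the 3 copies of B as a single block. The multiset to arrange is then {BBB, P, S, S, X}, 5 items in all.
That gives (5)!/(2!) = 60 arrangements.

60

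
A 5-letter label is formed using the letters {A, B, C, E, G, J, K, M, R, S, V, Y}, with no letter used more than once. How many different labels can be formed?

95040

This is a permutation of 5 out of 12: P(12,5) = 12!/7!.
12 × 11 × 10 × 9 × 8 = 95040.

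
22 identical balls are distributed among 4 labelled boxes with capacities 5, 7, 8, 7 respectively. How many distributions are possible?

By stars and bars, unrestricted non-negative solutions to x_1+…+x_4 = 22 number C(22+3,3) = 2300.
Subtract solutions that violate a single cap (substitute x_i' = x_i − (cap_i+1)): x_1 ≥ 6 gives C(19,3) = 969; x_2 ≥ 8 gives C(17,3) = 680; x_3 ≥ 9 gives C(16,3) = 560; x_4 ≥ 8 gives C(17,3) = 680. Together 2889.
Add back pairs where two caps are both exceeded: 165 + 120 + 165 + 56 + 84 + 56 = 646.
Subtract triples: 0 + 1 + 0 + 0 = 1.
By inclusion–exclusion the count is 2300 − 2889 + 646 − 1 = 56.

56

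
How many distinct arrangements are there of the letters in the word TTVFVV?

The 6 letters of TTVFVV have repeats: T appearing twice and V appearing 3 times.
The number of distinct arrangements is 6!/(3!·2!) = 720/12 = 60.

60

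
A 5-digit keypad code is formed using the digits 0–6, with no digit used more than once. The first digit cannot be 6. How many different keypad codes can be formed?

2160

The first digit has 7−1 = 6 choices (anything except 6).
The remaining 4 digits are filled from the other 6 symbols without repetition: 6 × 5 × 4 × 3 = 360.
Total: 6 × 360 = 2160.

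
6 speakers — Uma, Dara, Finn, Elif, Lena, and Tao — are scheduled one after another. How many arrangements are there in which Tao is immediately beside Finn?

240

Glue Tao and Finn into one block (2 internal orders), leaving 5 units to arrange in a row.
That gives 2 × 5! = 2 × 120 = 240.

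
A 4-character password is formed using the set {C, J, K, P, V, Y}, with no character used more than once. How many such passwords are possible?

Choose and order 4 of the 6 symbols: the first character has 6 options, the next 5, then 4, 3.
6 × 5 × 4 × 3 = 360.

360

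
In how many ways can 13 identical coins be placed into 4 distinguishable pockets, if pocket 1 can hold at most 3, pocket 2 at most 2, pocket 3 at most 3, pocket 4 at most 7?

By stars and bars, unrestricted non-negative solutions to x_1+…+x_4 = 13 number C(13+3,3) = 560.
Subtract solutions that violate a single cap (substitute x_i' = x_i − (cap_i+1)): x_1 ≥ 4 gives C(12,3) = 220; x_2 ≥ 3 gives C(13,3) = 286; x_3 ≥ 4 gives C(12,3) = 220; x_4 ≥ 8 gives C(8,3) = 56. Together 782.
Add back pairs where two caps are both exceeded: 84 + 56 + 4 + 84 + 10 + 4 = 242.
Subtract triples: 10 + 0 + 0 + 0 = 10.
By inclusion–exclusion the count is 560 − 782 + 242 − 10 = 10.

10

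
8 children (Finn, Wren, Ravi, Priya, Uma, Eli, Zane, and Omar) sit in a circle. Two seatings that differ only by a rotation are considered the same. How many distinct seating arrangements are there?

5040

Around a circle, 8 distinct people have 8!/8 = (7)! = 5040 rotationally distinct seatings.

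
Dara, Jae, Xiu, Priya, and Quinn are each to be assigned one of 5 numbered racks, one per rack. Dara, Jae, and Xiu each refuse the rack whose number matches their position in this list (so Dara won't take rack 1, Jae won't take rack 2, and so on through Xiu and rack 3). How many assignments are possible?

Let Aᵢ (for i ∈ {1, 2, 3}) be the placements that put person i in their forbidden rack. Any j of these fix j positions, leaving (5−j)! ways to fill the rest, and there are C(3,j) ways to pick which j.
By inclusion–exclusion, the number of valid placements is Σ_{j=0}^{3} (−1)^j C(3,j)·(5−j)!.
Computing: 120 − 72 + 18 − 2 = 64.

64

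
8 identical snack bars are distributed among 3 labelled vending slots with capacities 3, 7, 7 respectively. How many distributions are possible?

28

Ignoring the caps, the number of non-negative solutions to x_1+…+x_3 = 8 is C(10,2) = 45.
Subtract solutions that violate a single cap (substitute x_i' = x_i − (cap_i+1)): x_1 ≥ 4 gives C(6,2) = 15; x_2 ≥ 8 gives C(2,2) = 1; x_3 ≥ 8 gives C(2,2) = 1. Together 17.
No two caps can be exceeded simultaneously, so the pair terms are all 0.
By inclusion–exclusion the count is 45 − 17 + 0 = 28.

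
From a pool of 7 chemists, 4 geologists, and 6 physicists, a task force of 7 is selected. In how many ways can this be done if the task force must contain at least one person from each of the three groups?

17283

Total 7-person selections from all 17: C(17,7) = 19448.
Selections missing a whole group: no chemists → C(10,7) = 120; no geologists → C(13,7) = 1716; no physicists → C(11,7) = 330.
Add back selections omitting two groups (i.e. drawn from a single group): C(7,7) + C(4,7) + C(6,7) = 1.
By inclusion–exclusion: 19448 − 2166 + 1 = 17283.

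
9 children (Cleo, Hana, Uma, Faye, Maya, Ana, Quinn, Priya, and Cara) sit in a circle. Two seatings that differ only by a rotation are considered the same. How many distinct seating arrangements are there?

40320

Fix one person's seat to break rotational symmetry; the remaining 8 people can be arranged in (8)! = 40320 ways.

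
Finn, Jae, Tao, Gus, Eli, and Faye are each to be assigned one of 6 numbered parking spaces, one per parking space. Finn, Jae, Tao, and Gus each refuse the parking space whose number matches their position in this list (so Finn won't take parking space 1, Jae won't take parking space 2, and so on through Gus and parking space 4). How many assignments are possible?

362

Let Aᵢ (for 1 ≤ i ≤ 4) be the placements that put person i in their forbidden parking space. Any j of these fix j positions, leaving (6−j)! ways to fill the rest, and there are C(4,j) ways to pick which j.
By inclusion–exclusion, the number of valid placements is Σ_{j=0}^{4} (−1)^j C(4,j)·(6−j)!.
Computing: 720 − 480 + 144 − 24 + 2 = 362.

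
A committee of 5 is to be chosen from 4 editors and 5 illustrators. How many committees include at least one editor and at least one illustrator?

Unrestricted: C(9,5) = 126 ways to pick any 5 of the 9.
Selections missing a whole group: no editors → C(5,5) = 1; no illustrators → C(4,5) = 0.
Both groups omitted at once is impossible, so 126 − 1 = 125.

125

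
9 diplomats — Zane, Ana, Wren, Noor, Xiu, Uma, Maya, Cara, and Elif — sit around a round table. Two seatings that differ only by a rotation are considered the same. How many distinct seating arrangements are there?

Seat Zane anywhere (absorbing the rotational symmetry), then permute the other 8: (8)! = 40320.

40320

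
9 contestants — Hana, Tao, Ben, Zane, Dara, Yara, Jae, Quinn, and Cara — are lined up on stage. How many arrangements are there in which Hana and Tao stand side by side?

80640

Treat {Hana, Tao} as a single unit. There are 8 units to order, and the pair itself can be ordered 2 ways.
That gives 2 × 8! = 2 × 40320 = 80640.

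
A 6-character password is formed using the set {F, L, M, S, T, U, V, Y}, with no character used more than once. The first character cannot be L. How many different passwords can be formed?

The first character has 8−1 = 7 choices (anything except L).
The remaining 5 characters are filled from the other 7 symbols without repetition: 7 × 6 × 5 × 4 × 3 = 2520.
Total: 7 × 2520 = 17640.

17640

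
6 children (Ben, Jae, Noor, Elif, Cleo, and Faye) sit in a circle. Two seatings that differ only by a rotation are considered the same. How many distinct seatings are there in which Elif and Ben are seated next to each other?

48

Glue Elif and Ben into a block (2 internal orders). Seating 5 units around a circle gives (4)! arrangements.
So 2 × (4)! = 2 × 24 = 48.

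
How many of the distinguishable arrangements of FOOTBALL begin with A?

1260

Fix A in the first position and arrange the remaining 7 letters.
Those 7 letters have L appearing twice and O appearing twice, giving (7)!/(2!·2!) = 1260.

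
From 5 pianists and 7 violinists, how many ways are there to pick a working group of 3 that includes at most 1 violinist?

80

Split by how many violinists are chosen (0 through 1).
Sum: C(7,0)·C(5,3) + C(7,1)·C(5,2) = 10 + 70 = 80.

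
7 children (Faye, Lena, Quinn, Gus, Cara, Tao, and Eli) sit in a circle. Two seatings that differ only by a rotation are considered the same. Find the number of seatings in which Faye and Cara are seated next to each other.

240

Glue Faye and Cara into a block (2 internal orders). Seating 6 units around a circle gives (5)! arrangements.
So 2 × (5)! = 2 × 120 = 240.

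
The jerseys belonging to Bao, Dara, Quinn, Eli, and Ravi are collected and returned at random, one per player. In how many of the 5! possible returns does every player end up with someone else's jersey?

44

This is the derangement count D_5: permutations of 5 items with no fixed point.
By inclusion–exclusion this is Σ_{j=0}^{5} (−1)^j C(5,j)·(5−j)!.
Computing: 120 − 120 + 60 − 20 + 5 − 1 = 44.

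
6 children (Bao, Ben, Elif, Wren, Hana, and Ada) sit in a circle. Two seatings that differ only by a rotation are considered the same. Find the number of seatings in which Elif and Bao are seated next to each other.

48

Glue Elif and Bao into a block (2 internal orders). Seating 5 units around a circle gives (4)! arrangements.
So 2 × (4)! = 2 × 24 = 48.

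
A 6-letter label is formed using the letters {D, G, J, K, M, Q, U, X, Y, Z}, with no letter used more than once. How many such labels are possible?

151200

With no repetition, fill the 6 letters in order: 10 choices, then 9, down to 5.
10 × 9 × 8 × 7 × 6 × 5 = 151200.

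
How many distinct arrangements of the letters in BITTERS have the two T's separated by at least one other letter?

There are 7!/(2!) = 2520 arrangements of BITTERS in total.
Arrangements with the T's together: treat TT as one letter, giving (6)! = 720.
Hence 2520 − 720 = 1800.

1800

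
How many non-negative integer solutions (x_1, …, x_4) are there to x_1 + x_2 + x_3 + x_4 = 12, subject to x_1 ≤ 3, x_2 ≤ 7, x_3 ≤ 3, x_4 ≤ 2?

19

Ignoring the caps, the number of non-negative solutions to x_1+…+x_4 = 12 is C(15,3) = 455.
Subtract solutions that violate a single cap (substitute x_i' = x_i − (cap_i+1)): x_1 ≥ 4 gives C(11,3) = 165; x_2 ≥ 8 gives C(7,3) = 35; x_3 ≥ 4 gives C(11,3) = 165; x_4 ≥ 3 gives C(12,3) = 220. Together 585.
Add back pairs where two caps are both exceeded: 1 + 35 + 56 + 1 + 4 + 56 = 153.
Subtract triples: 0 + 0 + 4 + 0 = 4.
By inclusion–exclusion the count is 455 − 585 + 153 − 4 = 19.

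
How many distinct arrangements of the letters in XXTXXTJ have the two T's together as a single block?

Treat the 2 copies of T as a single block. The multiset to arrange is then {TT, J, X, X, X, X}, 6 items in all.
That gives (6)!/(4!) = 30 arrangements.

30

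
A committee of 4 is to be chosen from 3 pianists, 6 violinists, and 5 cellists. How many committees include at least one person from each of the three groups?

495

Unrestricted: C(14,4) = 1001 ways to pick any 4 of the 14.
Subtract selections that omit an entire group: no pianists → C(11,4) = 330; no violinists → C(8,4) = 70; no cellists → C(9,4) = 126.
Add back selections omitting two groups (i.e. drawn from a single group): C(3,4) + C(6,4) + C(5,4) = 20.
By inclusion–exclusion: 1001 − 526 + 20 = 495.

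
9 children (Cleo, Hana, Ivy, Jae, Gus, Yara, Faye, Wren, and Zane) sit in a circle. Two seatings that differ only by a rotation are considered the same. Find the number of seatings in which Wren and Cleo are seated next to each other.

10080

Glue Wren and Cleo into a block (2 internal orders). Seating 8 units around a circle gives (7)! arrangements.
So 2 × (7)! = 2 × 5040 = 10080.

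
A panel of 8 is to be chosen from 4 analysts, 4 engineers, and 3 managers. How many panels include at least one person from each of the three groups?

With no constraint there are C(11,8) = 165 possible selections.
Subtract selections that omit an entire group: no analysts → C(7,8) = 0; no engineers → C(7,8) = 0; no managers → C(8,8) = 1.
Add back selections omitting two groups (i.e. drawn from a single group): C(4,8) + C(4,8) + C(3,8) = 0.
By inclusion–exclusion: 165 − 1 + 0 = 164.

164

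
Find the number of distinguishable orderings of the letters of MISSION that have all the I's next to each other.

Treat the 2 copies of I as a single block. The multiset to arrange is then {II, M, N, O, S, S}, 6 items in all.
That gives (6)!/(2!) = 360 arrangements.

360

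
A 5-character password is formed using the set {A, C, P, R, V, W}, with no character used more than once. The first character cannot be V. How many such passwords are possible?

The first character has 6−1 = 5 choices (anything except V).
The remaining 4 characters are filled from the other 5 symbols without repetition: 5 × 4 × 3 × 2 = 120.
Total: 5 × 120 = 600.

600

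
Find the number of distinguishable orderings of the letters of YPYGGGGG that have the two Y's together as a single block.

42

Treat the 2 copies of Y as a single block. The multiset to arrange is then {YY, G, G, G, G, G, P}, 7 items in all.
That gives (7)!/(5!) = 42 arrangements.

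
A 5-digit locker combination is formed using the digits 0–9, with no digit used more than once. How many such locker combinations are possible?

Choose and order 5 of the 10 symbols: the first digit has 10 options, the next 9, and so on down to 6.
That product is 10 × 9 × 8 × 7 × 6 = 30240.

30240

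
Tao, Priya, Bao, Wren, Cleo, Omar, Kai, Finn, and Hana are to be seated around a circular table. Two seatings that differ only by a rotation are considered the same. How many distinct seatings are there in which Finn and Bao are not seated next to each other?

30240

All circular seatings of 9 people number (8)! = 40320.
Those with Finn next to Bao: fuse the pair into one unit and seat 8 units around a circle — 2·(7)! = 10080.
Subtracting, 40320 − 10080 = 30240.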